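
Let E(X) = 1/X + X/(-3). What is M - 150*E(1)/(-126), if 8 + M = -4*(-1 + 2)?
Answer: -706/63 ≈ -11.206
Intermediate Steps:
M = -12 (M = -8 - 4*(-1 + 2) = -8 - 4*1 = -8 - 4 = -12)
E(X) = 1/X - X/3 (E(X) = 1/X + X*(-1/3) = 1/X - X/3)
M - 150*E(1)/(-126) = -12 - 150*(1/1 - 1/3*1)/(-126) = -12 - 150*(1 - 1/3)*(-1)/126 = -12 - 100*(-1)/126 = -12 - 150*(-1/189) = -12 + 50/63 = -706/63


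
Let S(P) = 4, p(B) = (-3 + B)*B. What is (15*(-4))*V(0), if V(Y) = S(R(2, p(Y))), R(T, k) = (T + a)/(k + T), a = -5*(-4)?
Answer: -240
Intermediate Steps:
a = 20
p(B) = B*(-3 + B)
R(T, k) = (20 + T)/(T + k) (R(T, k) = (T + 20)/(k + T) = (20 + T)/(T + k))
V(Y) = 4
(15*(-4))*V(0) = (15*(-4))*4 = -60*4 = -240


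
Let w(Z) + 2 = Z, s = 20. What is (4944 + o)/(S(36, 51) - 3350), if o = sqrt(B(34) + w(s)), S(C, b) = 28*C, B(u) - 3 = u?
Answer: -2472/1171 - sqrt(55)/2342 ≈ -2.1142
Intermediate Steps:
w(Z) = -2 + Z
B(u) = 3 + u
o = sqrt(55) (o = sqrt((3 + 34) + (-2 + 20)) = sqrt(37 + 18) = sqrt(55) ≈ 7.4162)
(4944 + o)/(S(36, 51) - 3350) = (4944 + sqrt(55))/(28*36 - 3350) = (4944 + sqrt(55))/(1008 - 3350) = (4944 + sqrt(55))/(-2342) = (4944 + sqrt(55))*(-1/2342) = -2472/1171 - sqrt(55)/2342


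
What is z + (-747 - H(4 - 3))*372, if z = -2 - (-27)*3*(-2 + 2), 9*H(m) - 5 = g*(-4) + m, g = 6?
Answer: -277142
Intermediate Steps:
H(m) = -19/9 + m/9 (H(m) = 5/9 + (6*(-4) + m)/9 = 5/9 + (-24 + m)/9 = 5/9 + (-8/3 + m/9) = -19/9 + m/9)
z = -2 (z = -2 - (-27)*3*0 = -2 - (-27)*0 = -2 - 1*0 = -2 + 0 = -2)
z + (-747 - H(4 - 3))*372 = -2 + (-747 - (-19/9 + (4 - 3)/9))*372 = -2 + (-747 - (-19/9 + (⅑)*1))*372 = -2 + (-747 - (-19/9 + ⅑))*372 = -2 + (-747 - 1*(-2))*372 = -2 + (-747 + 2)*372 = -2 - 745*372 = -2 - 277140 = -277142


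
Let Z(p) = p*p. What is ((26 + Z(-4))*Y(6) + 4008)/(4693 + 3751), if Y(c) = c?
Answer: 1065/2111 ≈ 0.50450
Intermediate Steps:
Z(p) = p**2
((26 + Z(-4))*Y(6) + 4008)/(4693 + 3751) = ((26 + (-4)**2)*6 + 4008)/(4693 + 3751) = ((26 + 16)*6 + 4008)/8444 = (42*6 + 4008)*(1/8444) = (252 + 4008)*(1/8444) = 4260*(1/8444) = 1065/2111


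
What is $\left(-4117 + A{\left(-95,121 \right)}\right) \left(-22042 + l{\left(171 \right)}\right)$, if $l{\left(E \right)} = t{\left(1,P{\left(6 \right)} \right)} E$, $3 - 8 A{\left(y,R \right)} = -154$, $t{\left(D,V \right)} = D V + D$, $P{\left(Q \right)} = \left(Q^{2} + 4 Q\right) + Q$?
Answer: $\frac{346965715}{8} \approx 4.3371 \cdot 10^{7}$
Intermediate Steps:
$P{\left(Q \right)} = Q^{2} + 5 Q$
$t{\left(D,V \right)} = D + D V$
$A{\left(y,R \right)} = \frac{157}{8}$ ($A{\left(y,R \right)} = \frac{3}{8} - - \frac{77}{4} = \frac{3}{8} + \frac{77}{4} = \frac{157}{8}$)
$l{\left(E \right)} = 67 E$ ($l{\left(E \right)} = 1 \left(1 + 6 \left(5 + 6\right)\right) E = 1 \left(1 + 6 \cdot 11\right) E = 1 \left(1 + 66\right) E = 1 \cdot 67 E = 67 E$)
$\left(-4117 + A{\left(-95,121 \right)}\right) \left(-22042 + l{\left(171 \right)}\right) = \left(-4117 + \frac{157}{8}\right) \left(-22042 + 67 \cdot 171\right) = - \frac{32779 \left(-22042 + 11457\right)}{8} = \left(- \frac{32779}{8}\right) \left(-10585\right) = \frac{346965715}{8}$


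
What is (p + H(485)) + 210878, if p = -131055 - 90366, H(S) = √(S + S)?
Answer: -10543 + √970 ≈ -10512.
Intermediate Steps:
H(S) = √2*√S (H(S) = √(2*S) = √2*√S)
p = -221421
(p + H(485)) + 210878 = (-221421 + √2*√485) + 210878 = (-221421 + √970) + 210878 = -10543 + √970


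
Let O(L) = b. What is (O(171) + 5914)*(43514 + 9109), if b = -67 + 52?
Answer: 310423077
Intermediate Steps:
b = -15
O(L) = -15
(O(171) + 5914)*(43514 + 9109) = (-15 + 5914)*(43514 + 9109) = 5899*52623 = 310423077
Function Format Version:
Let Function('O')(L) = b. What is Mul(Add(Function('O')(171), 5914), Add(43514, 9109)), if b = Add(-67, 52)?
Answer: 310423077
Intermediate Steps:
b = -15
Function('O')(L) = -15
Mul(Add(Function('O')(171), 5914), Add(43514, 9109)) = Mul(Add(-15, 5914), Add(43514, 9109)) = Mul(5899, 52623) = 310423077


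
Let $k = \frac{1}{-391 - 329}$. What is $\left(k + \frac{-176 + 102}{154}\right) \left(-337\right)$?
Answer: $\frac{9003629}{55440} \approx 162.4$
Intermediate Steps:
$k = - \frac{1}{720}$ ($k = \frac{1}{-720} = - \frac{1}{720} \approx -0.0013889$)
$\left(k + \frac{-176 + 102}{154}\right) \left(-337\right) = \left(- \frac{1}{720} + \frac{-176 + 102}{154}\right) \left(-337\right) = \left(- \frac{1}{720} - \frac{37}{77}\right) \left(-337\right) = \left(- \frac{26717}{55440}\right) \left(-337\right) = \frac{9003629}{55440}$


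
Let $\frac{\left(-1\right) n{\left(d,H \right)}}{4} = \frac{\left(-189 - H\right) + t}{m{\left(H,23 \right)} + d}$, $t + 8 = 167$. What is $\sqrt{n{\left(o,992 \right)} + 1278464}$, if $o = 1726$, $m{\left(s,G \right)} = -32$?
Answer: $\frac{2 \sqrt{38673609}}{11} \approx 1130.7$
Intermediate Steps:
$t = 159$ ($t = -8 + 167 = 159$)
$n{\left(d,H \right)} = - \frac{4 \left(-30 - H\right)}{-32 + d}$ ($n{\left(d,H \right)} = - 4 \frac{\left(-189 - H\right) + 159}{-32 + d} = - 4 \frac{-30 - H}{-32 + d} = - \frac{4 \left(-30 - H\right)}{-32 + d}$)
$\sqrt{n{\left(o,992 \right)} + 1278464} = \sqrt{\frac{4 \left(30 + 992\right)}{-32 + 1726} + 1278464} = \sqrt{4 \cdot \frac{1}{1694} \cdot 1022 + 1278464} = \sqrt{\frac{292}{121} + 1278464} = \sqrt{\frac{154694436}{121}} = \frac{2 \sqrt{38673609}}{11}$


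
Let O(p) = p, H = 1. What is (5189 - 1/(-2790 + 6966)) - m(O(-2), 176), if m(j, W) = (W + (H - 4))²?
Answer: -103314241/4176 ≈ -24740.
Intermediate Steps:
m(j, W) = (-3 + W)² (m(j, W) = (W + (1 - 4))² = (W - 3)² = (-3 + W)²)
(5189 - 1/(-2790 + 6966)) - m(O(-2), 176) = (5189 - 1/(-2790 + 6966)) - (-3 + 176)² = (5189 - 1/4176) - 1*173² = (5189 - 1*1/4176) - 1*29929 = (5189 - 1/4176) - 29929 = 21669263/4176 - 29929 = -103314241/4176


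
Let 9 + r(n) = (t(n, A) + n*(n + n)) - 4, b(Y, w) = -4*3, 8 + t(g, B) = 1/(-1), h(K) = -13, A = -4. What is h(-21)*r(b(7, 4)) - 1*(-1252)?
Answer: -2206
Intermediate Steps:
t(g, B) = -9 (t(g, B) = -8 + 1/(-1) = -8 - 1 = -9)
b(Y, w) = -12
r(n) = -22 + 2*n**2 (r(n) = -9 + ((-9 + n*(n + n)) - 4) = -9 + ((-9 + n*(2*n)) - 4) = -9 + ((-9 + 2*n**2) - 4) = -9 + (-13 + 2*n**2) = -22 + 2*n**2)
h(-21)*r(b(7, 4)) - 1*(-1252) = -13*(-22 + 2*(-12)**2) - 1*(-1252) = -13*(-22 + 2*144) + 1252 = -13*(-22 + 288) + 1252 = -13*266 + 1252 = -3458 + 1252 = -2206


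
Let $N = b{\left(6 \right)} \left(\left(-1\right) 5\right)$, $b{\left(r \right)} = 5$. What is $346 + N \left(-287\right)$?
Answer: $7521$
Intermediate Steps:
$N = -25$ ($N = 5 \left(\left(-1\right) 5\right) = 5 \left(-5\right) = -25$)
$346 + N \left(-287\right) = 346 - -7175 = 346 + 7175 = 7521$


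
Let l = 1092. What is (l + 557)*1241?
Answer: 2046409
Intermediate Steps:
(l + 557)*1241 = (1092 + 557)*1241 = 1649*1241 = 2046409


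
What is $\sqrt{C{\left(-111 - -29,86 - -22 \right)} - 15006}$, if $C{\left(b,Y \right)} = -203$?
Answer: $i \sqrt{15209} \approx 123.32 i$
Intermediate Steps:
$\sqrt{C{\left(-111 - -29,86 - -22 \right)} - 15006} = \sqrt{-203 - 15006} = \sqrt{-15209} = i \sqrt{15209}$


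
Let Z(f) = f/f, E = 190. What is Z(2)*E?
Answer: 190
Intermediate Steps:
Z(f) = 1
Z(2)*E = 1*190 = 190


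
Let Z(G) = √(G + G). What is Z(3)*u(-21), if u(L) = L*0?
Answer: 0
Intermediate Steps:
u(L) = 0
Z(G) = √2*√G (Z(G) = √(2*G) = √2*√G)
Z(3)*u(-21) = (√2*√3)*0 = √6*0 = 0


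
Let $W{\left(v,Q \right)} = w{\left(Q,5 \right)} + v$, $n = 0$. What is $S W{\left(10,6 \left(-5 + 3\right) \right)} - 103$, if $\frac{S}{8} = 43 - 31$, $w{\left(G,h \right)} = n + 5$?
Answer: $1337$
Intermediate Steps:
$w{\left(G,h \right)} = 5$ ($w{\left(G,h \right)} = 0 + 5 = 5$)
$S = 96$ ($S = 8 \left(43 - 31\right) = 8 \cdot 12 = 96$)
$W{\left(v,Q \right)} = 5 + v$
$S W{\left(10,6 \left(-5 + 3\right) \right)} - 103 = 96 \left(5 + 10\right) - 103 = 96 \cdot 15 - 103 = 1440 - 103 = 1337$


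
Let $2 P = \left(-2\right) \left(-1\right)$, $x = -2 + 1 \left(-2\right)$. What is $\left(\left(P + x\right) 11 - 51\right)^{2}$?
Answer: $7056$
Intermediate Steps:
$x = -4$ ($x = -2 - 2 = -4$)
$P = 1$ ($P = \frac{\left(-2\right) \left(-1\right)}{2} = \frac{1}{2} \cdot 2 = 1$)
$\left(\left(P + x\right) 11 - 51\right)^{2} = \left(\left(1 - 4\right) 11 - 51\right)^{2} = \left(\left(-3\right) 11 - 51\right)^{2} = \left(-33 - 51\right)^{2} = \left(-84\right)^{2} = 7056$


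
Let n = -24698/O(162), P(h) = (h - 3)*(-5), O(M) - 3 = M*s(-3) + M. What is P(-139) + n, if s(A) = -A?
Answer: 437512/651 ≈ 672.06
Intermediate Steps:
O(M) = 3 + 4*M (O(M) = 3 + (M*(-1*(-3)) + M) = 3 + (M*3 + M) = 3 + (3*M + M) = 3 + 4*M)
P(h) = 15 - 5*h (P(h) = (-3 + h)*(-5) = 15 - 5*h)
n = -24698/651 (n = -24698/(3 + 4*162) = -24698/(3 + 648) = -24698/651 ≈ -37.939)
P(-139) + n = (15 - 5*(-139)) - 24698/651 = (15 + 695) - 24698/651 = 710 - 24698/651 = 437512/651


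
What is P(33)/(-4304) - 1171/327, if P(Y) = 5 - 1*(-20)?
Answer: -5048159/1407408 ≈ -3.5868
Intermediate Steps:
P(Y) = 25 (P(Y) = 5 + 20 = 25)
P(33)/(-4304) - 1171/327 = 25/(-4304) - 1171/327 = 25*(-1/4304) - 1171*1/327 = -25/4304 - 1171/327 = -5048159/1407408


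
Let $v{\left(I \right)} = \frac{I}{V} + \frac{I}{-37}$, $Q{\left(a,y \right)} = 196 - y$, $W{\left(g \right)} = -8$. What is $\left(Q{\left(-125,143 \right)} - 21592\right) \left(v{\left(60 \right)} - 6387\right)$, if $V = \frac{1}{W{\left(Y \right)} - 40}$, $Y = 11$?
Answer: $\frac{7386563121}{37} \approx 1.9964 \cdot 10^{8}$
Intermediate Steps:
$V = - \frac{1}{48}$ ($V = \frac{1}{-8 - 40} = \frac{1}{-48} = - \frac{1}{48} \approx -0.020833$)
$v{\left(I \right)} = - \frac{1777 I}{37}$ ($v{\left(I \right)} = \frac{I}{- \frac{1}{48}} + \frac{I}{-37} = I \left(-48\right) + I \left(- \frac{1}{37}\right) = - 48 I - \frac{I}{37} = - \frac{1777 I}{37}$)
$\left(Q{\left(-125,143 \right)} - 21592\right) \left(v{\left(60 \right)} - 6387\right) = \left(\left(196 - 143\right) - 21592\right) \left(\left(- \frac{1777}{37}\right) 60 - 6387\right) = \left(\left(196 - 143\right) - 21592\right) \left(- \frac{106620}{37} - 6387\right) = \left(53 - 21592\right) \left(- \frac{342939}{37}\right) = \left(-21539\right) \left(- \frac{342939}{37}\right) = \frac{7386563121}{37}$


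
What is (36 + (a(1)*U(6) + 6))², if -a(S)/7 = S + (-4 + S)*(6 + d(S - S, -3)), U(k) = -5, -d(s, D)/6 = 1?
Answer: 5929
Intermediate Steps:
d(s, D) = -6 (d(s, D) = -6*1 = -6)
a(S) = -7*S (a(S) = -7*(S + (-4 + S)*(6 - 6)) = -7*(S + (-4 + S)*0) = -7*(S + 0) = -7*S)
(36 + (a(1)*U(6) + 6))² = (36 + (-7*1*(-5) + 6))² = (36 + (-7*(-5) + 6))² = (36 + (35 + 6))² = (36 + 41)² = 77² = 5929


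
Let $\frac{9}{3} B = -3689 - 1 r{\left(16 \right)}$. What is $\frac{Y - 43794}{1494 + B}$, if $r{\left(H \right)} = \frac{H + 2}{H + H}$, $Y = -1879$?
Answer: $- \frac{2192304}{12679} \approx -172.91$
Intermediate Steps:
$r{\left(H \right)} = \frac{2 + H}{2 H}$
$B = - \frac{59033}{48}$ ($B = \frac{-3689 - 1 \frac{2 + 16}{2 \cdot 16}}{3} = \frac{-3689 - 1 \cdot \frac{1}{2} \cdot \frac{1}{16} \cdot 18}{3} = \frac{-3689 - 1 \cdot \frac{9}{16}}{3} = \frac{-3689 - \frac{9}{16}}{3} = \frac{1}{3} \left(- \frac{59033}{16}\right) = - \frac{59033}{48} \approx -1229.9$)
$\frac{Y - 43794}{1494 + B} = \frac{-1879 - 43794}{1494 - \frac{59033}{48}} = - \frac{45673}{\frac{12679}{48}} = \left(-45673\right) \frac{48}{12679} = - \frac{2192304}{12679}$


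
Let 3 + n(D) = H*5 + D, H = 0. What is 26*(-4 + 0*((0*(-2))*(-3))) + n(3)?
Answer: -104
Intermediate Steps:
n(D) = -3 + D (n(D) = -3 + (0*5 + D) = -3 + (0 + D) = -3 + D)
26*(-4 + 0*((0*(-2))*(-3))) + n(3) = 26*(-4 + 0*((0*(-2))*(-3))) + (-3 + 3) = 26*(-4 + 0*(0*(-3))) + 0 = 26*(-4 + 0*0) + 0 = 26*(-4 + 0) + 0 = 26*(-4) + 0 = -104 + 0 = -104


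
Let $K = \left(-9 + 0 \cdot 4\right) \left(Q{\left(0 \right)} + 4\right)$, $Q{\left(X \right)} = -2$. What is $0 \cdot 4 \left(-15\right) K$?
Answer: $0$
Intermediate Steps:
$K = -18$ ($K = \left(-9 + 0 \cdot 4\right) \left(-2 + 4\right) = \left(-9 + 0\right) 2 = \left(-9\right) 2 = -18$)
$0 \cdot 4 \left(-15\right) K = 0 \cdot 4 \left(-15\right) \left(-18\right) = 0 \left(-15\right) \left(-18\right) = 0 \left(-18\right) = 0$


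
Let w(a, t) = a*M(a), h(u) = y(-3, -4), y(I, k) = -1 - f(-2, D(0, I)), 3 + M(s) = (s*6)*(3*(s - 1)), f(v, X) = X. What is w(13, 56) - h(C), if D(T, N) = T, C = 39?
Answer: 36466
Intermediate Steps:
M(s) = -3 + 6*s*(-3 + 3*s) (M(s) = -3 + (s*6)*(3*(s - 1)) = -3 + (6*s)*(3*(-1 + s)) = -3 + (6*s)*(-3 + 3*s) = -3 + 6*s*(-3 + 3*s))
y(I, k) = -1 (y(I, k) = -1 - 1*0 = -1 + 0 = -1)
h(u) = -1
w(a, t) = a*(-3 - 18*a + 18*a²)
w(13, 56) - h(C) = 3*13*(-1 - 6*13 + 6*13²) - 1*(-1) = 3*13*(-1 - 78 + 6*169) + 1 = 3*13*(-1 - 78 + 1014) + 1 = 3*13*935 + 1 = 36465 + 1 = 36466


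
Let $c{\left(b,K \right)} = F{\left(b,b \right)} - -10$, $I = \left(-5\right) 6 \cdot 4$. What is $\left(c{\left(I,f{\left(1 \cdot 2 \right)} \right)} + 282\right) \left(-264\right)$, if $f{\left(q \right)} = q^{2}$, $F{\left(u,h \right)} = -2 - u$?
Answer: $-108240$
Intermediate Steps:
$I = -120$ ($I = \left(-30\right) 4 = -120$)
$c{\left(b,K \right)} = 8 - b$ ($c{\left(b,K \right)} = \left(-2 - b\right) - -10 = \left(-2 - b\right) + 10 = 8 - b$)
$\left(c{\left(I,f{\left(1 \cdot 2 \right)} \right)} + 282\right) \left(-264\right) = \left(\left(8 - -120\right) + 282\right) \left(-264\right) = \left(\left(8 + 120\right) + 282\right) \left(-264\right) = \left(128 + 282\right) \left(-264\right) = 410 \left(-264\right) = -108240$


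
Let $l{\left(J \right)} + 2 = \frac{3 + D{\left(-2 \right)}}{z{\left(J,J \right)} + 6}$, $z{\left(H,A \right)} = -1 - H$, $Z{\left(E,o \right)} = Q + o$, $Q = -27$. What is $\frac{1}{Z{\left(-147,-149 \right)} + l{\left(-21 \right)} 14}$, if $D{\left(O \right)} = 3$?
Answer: $- \frac{13}{2610} \approx -0.0049808$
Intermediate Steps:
$Z{\left(E,o \right)} = -27 + o$
$l{\left(J \right)} = -2 + \frac{6}{5 - J}$ ($l{\left(J \right)} = -2 + \frac{3 + 3}{\left(-1 - J\right) + 6} = -2 + \frac{6}{5 - J}$)
$\frac{1}{Z{\left(-147,-149 \right)} + l{\left(-21 \right)} 14} = \frac{1}{\left(-27 - 149\right) + \frac{2 \left(2 - -21\right)}{-5 - 21} \cdot 14} = \frac{1}{-176 + \frac{2 \left(2 + 21\right)}{-26} \cdot 14} = \frac{1}{-176 + 2 \left(- \frac{1}{26}\right) 23 \cdot 14} = \frac{1}{-176 - \frac{322}{13}} = \frac{1}{- \frac{2610}{13}} = - \frac{13}{2610}$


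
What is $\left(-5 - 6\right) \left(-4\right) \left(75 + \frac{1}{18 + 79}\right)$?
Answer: $\frac{320144}{97} \approx 3300.5$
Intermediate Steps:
$\left(-5 - 6\right) \left(-4\right) \left(75 + \frac{1}{18 + 79}\right) = \left(-11\right) \left(-4\right) \left(75 + \frac{1}{97}\right) = 44 \left(75 + \frac{1}{97}\right) = 44 \cdot \frac{7276}{97} = \frac{320144}{97}$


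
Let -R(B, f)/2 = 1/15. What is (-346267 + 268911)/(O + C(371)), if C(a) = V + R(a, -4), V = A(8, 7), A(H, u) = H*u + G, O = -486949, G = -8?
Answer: 1160340/7303517 ≈ 0.15887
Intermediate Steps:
A(H, u) = -8 + H*u (A(H, u) = H*u - 8 = -8 + H*u)
R(B, f) = -2/15
V = 48 (V = -8 + 8*7 = -8 + 56 = 48)
C(a) = 718/15 (C(a) = 48 - 2/15 = 718/15)
(-346267 + 268911)/(O + C(371)) = (-346267 + 268911)/(-486949 + 718/15) = -77356/(-7303517/15) = -77356*(-15/7303517) = 1160340/7303517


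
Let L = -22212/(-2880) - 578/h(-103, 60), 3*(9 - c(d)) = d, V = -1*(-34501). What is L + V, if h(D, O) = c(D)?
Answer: 35875189/1040 ≈ 34495.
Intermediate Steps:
V = 34501
c(d) = 9 - d/3
h(D, O) = 9 - D/3
L = -5851/1040 (L = -22212/(-2880) - 578/(9 - 1/3*(-103)) = -22212*(-1/2880) - 578/(9 + 103/3) = 617/80 - 578/130/3 = 617/80 - 578*3/130 = 617/80 - 867/65 = -5851/1040 ≈ -5.6260)
L + V = -5851/1040 + 34501 = 35875189/1040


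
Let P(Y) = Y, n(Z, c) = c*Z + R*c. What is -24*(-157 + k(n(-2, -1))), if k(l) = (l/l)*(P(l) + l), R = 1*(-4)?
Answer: 3480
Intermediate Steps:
R = -4
n(Z, c) = -4*c + Z*c (n(Z, c) = c*Z - 4*c = Z*c - 4*c = -4*c + Z*c)
k(l) = 2*l (k(l) = (l/l)*(l + l) = 1*(2*l) = 2*l)
-24*(-157 + k(n(-2, -1))) = -24*(-157 + 2*(-(-4 - 2))) = -24*(-157 + 2*(-1*(-6))) = -24*(-157 + 2*6) = -24*(-157 + 12) = -24*(-145) = 3480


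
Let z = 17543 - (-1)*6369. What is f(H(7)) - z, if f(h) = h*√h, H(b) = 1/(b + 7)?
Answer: -23912 + √14/196 ≈ -23912.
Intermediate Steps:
H(b) = 1/(7 + b)
f(h) = h^(3/2)
z = 23912 (z = 17543 - 1*(-6369) = 17543 + 6369 = 23912)
f(H(7)) - z = (1/(7 + 7))^(3/2) - 1*23912 = (1/14)^(3/2) - 23912 = √14/196 - 23912 = -23912 + √14/196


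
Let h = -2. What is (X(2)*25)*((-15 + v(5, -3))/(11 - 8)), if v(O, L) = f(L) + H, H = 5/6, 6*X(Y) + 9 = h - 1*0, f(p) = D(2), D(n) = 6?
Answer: 13475/108 ≈ 124.77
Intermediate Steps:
f(p) = 6
X(Y) = -11/6 (X(Y) = -3/2 + (-2 - 1*0)/6 = -3/2 + (-2 + 0)/6 = -3/2 + (⅙)*(-2) = -3/2 - ⅓ = -11/6)
H = ⅚ (H = 5*(⅙) = ⅚ ≈ 0.83333)
v(O, L) = 41/6 (v(O, L) = 6 + ⅚ = 41/6)
(X(2)*25)*((-15 + v(5, -3))/(11 - 8)) = (-11/6*25)*((-15 + 41/6)/(11 - 8)) = -(-13475)/(36*3) = -275/6*(-49/18) = 13475/108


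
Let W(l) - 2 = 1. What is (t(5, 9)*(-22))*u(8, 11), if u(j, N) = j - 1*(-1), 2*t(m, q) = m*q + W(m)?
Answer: -4752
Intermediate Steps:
W(l) = 3 (W(l) = 2 + 1 = 3)
t(m, q) = 3/2 + m*q/2 (t(m, q) = (m*q + 3)/2 = (3 + m*q)/2 = 3/2 + m*q/2)
u(j, N) = 1 + j (u(j, N) = j + 1 = 1 + j)
(t(5, 9)*(-22))*u(8, 11) = ((3/2 + (1/2)*5*9)*(-22))*(1 + 8) = ((3/2 + 45/2)*(-22))*9 = (24*(-22))*9 = -528*9 = -4752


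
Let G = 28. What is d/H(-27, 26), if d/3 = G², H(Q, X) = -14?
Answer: -168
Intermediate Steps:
d = 2352 (d = 3*28² = 3*784 = 2352)
d/H(-27, 26) = 2352/(-14) = 2352*(-1/14) = -168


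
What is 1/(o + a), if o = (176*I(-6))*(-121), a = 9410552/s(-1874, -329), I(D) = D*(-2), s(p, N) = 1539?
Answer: -1539/383883976 ≈ -4.0090e-6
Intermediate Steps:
I(D) = -2*D
a = 9410552/1539 ≈ 6114.7
o = -255552 (o = (176*(-2*(-6)))*(-121) = (176*12)*(-121) = 2112*(-121) = -255552)
1/(o + a) = 1/(-255552 + 9410552/1539) = 1/(-383883976/1539) = -1539/383883976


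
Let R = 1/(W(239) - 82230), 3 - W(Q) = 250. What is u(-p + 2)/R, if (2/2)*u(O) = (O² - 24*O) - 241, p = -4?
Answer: 28784473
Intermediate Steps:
W(Q) = -247 (W(Q) = 3 - 1*250 = 3 - 250 = -247)
R = -1/82477 (R = 1/(-247 - 82230) = 1/(-82477) = -1/82477 ≈ -1.2125e-5)
u(O) = -241 + O² - 24*O (u(O) = (O² - 24*O) - 241 = -241 + O² - 24*O)
u(-p + 2)/R = (-241 + (-1*(-4) + 2)² - 24*(-1*(-4) + 2))/(-1/82477) = (-241 + (4 + 2)² - 24*(4 + 2))*(-82477) = (-241 + 6² - 24*6)*(-82477) = (-241 + 36 - 144)*(-82477) = -349*(-82477) = 28784473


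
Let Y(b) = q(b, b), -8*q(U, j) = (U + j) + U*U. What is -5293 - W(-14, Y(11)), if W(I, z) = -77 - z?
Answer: -41871/8 ≈ -5233.9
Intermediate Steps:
q(U, j) = -U/8 - j/8 - U²/8 (q(U, j) = -((U + j) + U*U)/8 = -((U + j) + U²)/8 = -(U + j + U²)/8 = -U/8 - j/8 - U²/8)
Y(b) = -b/4 - b²/8 (Y(b) = -b/8 - b/8 - b²/8 = -b/4 - b²/8)
-5293 - W(-14, Y(11)) = -5293 - (-77 - 11*(-2 - 1*11)/8) = -5293 - (-77 - 11*(-2 - 11)/8) = -5293 - (-77 - 11*(-13)/8) = -5293 - (-77 - 1*(-143/8)) = -5293 - (-77 + 143/8) = -5293 - 1*(-473/8) = -5293 + 473/8 = -41871/8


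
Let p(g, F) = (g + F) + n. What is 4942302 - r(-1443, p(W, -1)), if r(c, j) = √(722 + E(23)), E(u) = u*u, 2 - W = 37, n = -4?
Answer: 4942302 - 3*√139 ≈ 4.9423e+6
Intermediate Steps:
W = -35 (W = 2 - 1*37 = 2 - 37 = -35)
E(u) = u²
p(g, F) = -4 + F + g (p(g, F) = (g + F) - 4 = (F + g) - 4 = -4 + F + g)
r(c, j) = 3*√139 (r(c, j) = √(722 + 23²) = √(722 + 529) = √1251 = 3*√139)
4942302 - r(-1443, p(W, -1)) = 4942302 - 3*√139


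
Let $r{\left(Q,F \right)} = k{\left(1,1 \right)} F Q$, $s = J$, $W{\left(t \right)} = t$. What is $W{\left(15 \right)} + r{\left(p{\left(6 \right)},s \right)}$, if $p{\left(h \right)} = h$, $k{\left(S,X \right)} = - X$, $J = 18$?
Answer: $-93$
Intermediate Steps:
$s = 18$
$r{\left(Q,F \right)} = - F Q$ ($r{\left(Q,F \right)} = \left(-1\right) 1 F Q = - F Q$)
$W{\left(15 \right)} + r{\left(p{\left(6 \right)},s \right)} = 15 - 18 \cdot 6 = 15 - 108 = -93$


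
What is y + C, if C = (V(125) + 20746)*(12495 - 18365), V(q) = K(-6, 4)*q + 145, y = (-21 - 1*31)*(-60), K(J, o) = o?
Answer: -125562050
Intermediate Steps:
y = 3120 (y = (-21 - 31)*(-60) = -52*(-60) = 3120)
V(q) = 145 + 4*q (V(q) = 4*q + 145 = 145 + 4*q)
C = -125565170 (C = ((145 + 4*125) + 20746)*(12495 - 18365) = ((145 + 500) + 20746)*(-5870) = (645 + 20746)*(-5870) = 21391*(-5870) = -125565170)
y + C = 3120 - 125565170 = -125562050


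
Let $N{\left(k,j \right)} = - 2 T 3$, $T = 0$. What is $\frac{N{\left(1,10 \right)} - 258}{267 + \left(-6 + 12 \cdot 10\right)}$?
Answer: $- \frac{86}{127} \approx -0.67717$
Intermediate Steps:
$N{\left(k,j \right)} = 0$ ($N{\left(k,j \right)} = \left(-2\right) 0 \cdot 3 = 0 \cdot 3 = 0$)
$\frac{N{\left(1,10 \right)} - 258}{267 + \left(-6 + 12 \cdot 10\right)} = \frac{0 - 258}{267 + \left(-6 + 12 \cdot 10\right)} = - \frac{258}{267 + \left(-6 + 120\right)} = - \frac{258}{267 + 114} = - \frac{258}{381} = \left(-258\right) \frac{1}{381} = - \frac{86}{127}$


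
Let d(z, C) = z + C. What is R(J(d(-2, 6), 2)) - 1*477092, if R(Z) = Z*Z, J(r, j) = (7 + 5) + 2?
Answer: -476896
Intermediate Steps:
d(z, C) = C + z
J(r, j) = 14 (J(r, j) = 12 + 2 = 14)
R(Z) = Z**2
R(J(d(-2, 6), 2)) - 1*477092 = 14**2 - 1*477092 = 196 - 477092 = -476896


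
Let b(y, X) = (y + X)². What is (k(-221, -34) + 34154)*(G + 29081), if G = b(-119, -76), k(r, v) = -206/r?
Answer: 38964014880/17 ≈ 2.2920e+9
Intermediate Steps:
b(y, X) = (X + y)²
G = 38025 (G = (-76 - 119)² = (-195)² = 38025)
(k(-221, -34) + 34154)*(G + 29081) = (-206/(-221) + 34154)*(38025 + 29081) = (-206*(-1/221) + 34154)*67106 = (206/221 + 34154)*67106 = (7548240/221)*67106 = 38964014880/17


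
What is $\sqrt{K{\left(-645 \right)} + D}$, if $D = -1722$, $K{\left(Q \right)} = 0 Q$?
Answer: $i \sqrt{1722} \approx 41.497 i$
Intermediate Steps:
$K{\left(Q \right)} = 0$
$\sqrt{K{\left(-645 \right)} + D} = \sqrt{0 - 1722} = \sqrt{-1722} = i \sqrt{1722}$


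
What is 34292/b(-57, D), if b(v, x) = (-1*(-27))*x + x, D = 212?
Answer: 8573/1484 ≈ 5.7770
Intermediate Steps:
b(v, x) = 28*x (b(v, x) = 27*x + x = 28*x)
34292/b(-57, D) = 34292/((28*212)) = 34292/5936 = 34292*(1/5936) = 8573/1484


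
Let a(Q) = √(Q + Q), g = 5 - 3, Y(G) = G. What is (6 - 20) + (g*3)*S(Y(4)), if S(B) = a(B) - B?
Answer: -38 + 12*√2 ≈ -21.029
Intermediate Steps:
g = 2
a(Q) = √2*√Q (a(Q) = √(2*Q) = √2*√Q)
S(B) = -B + √2*√B (S(B) = √2*√B - B = -B + √2*√B)
(6 - 20) + (g*3)*S(Y(4)) = (6 - 20) + (2*3)*(-1*4 + √2*√4) = -14 + 6*(-4 + √2*2) = -14 + 6*(-4 + 2*√2) = -14 + (-24 + 12*√2) = -38 + 12*√2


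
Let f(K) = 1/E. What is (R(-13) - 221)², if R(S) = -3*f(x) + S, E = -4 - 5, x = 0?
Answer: 491401/9 ≈ 54600.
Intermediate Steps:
E = -9
f(K) = -⅑ (f(K) = 1/(-9) = -⅑)
R(S) = ⅓ + S (R(S) = -3*(-⅑) + S = ⅓ + S)
(R(-13) - 221)² = ((⅓ - 13) - 221)² = (-38/3 - 221)² = (-701/3)² = 491401/9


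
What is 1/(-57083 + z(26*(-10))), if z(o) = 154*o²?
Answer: 1/10353317 ≈ 9.6587e-8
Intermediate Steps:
1/(-57083 + z(26*(-10))) = 1/(-57083 + 154*(26*(-10))²) = 1/(-57083 + 154*(-260)²) = 1/(-57083 + 154*67600) = 1/(-57083 + 10410400) = 1/10353317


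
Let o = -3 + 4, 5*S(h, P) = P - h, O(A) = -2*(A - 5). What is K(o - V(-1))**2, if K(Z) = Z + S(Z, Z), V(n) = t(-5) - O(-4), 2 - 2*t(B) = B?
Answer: 961/4 ≈ 240.25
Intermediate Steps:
O(A) = 10 - 2*A (O(A) = -2*(-5 + A) = 10 - 2*A)
t(B) = 1 - B/2
S(h, P) = -h/5 + P/5 (S(h, P) = (P - h)/5 = -h/5 + P/5)
V(n) = -29/2 (V(n) = (1 - 1/2*(-5)) - (10 - 2*(-4)) = (1 + 5/2) - (10 + 8) = 7/2 - 1*18 = 7/2 - 18 = -29/2)
o = 1
K(Z) = Z (K(Z) = Z + (-Z/5 + Z/5) = Z + 0 = Z)
K(o - V(-1))**2 = (1 - 1*(-29/2))**2 = (1 + 29/2)**2 = (31/2)**2 = 961/4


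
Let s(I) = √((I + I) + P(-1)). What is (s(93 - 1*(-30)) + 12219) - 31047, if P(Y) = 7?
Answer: -18828 + √253 ≈ -18812.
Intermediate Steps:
s(I) = √(7 + 2*I) (s(I) = √((I + I) + 7) = √(2*I + 7) = √(7 + 2*I))
(s(93 - 1*(-30)) + 12219) - 31047 = (√(7 + 2*(93 - 1*(-30))) + 12219) - 31047 = (√(7 + 2*(93 + 30)) + 12219) - 31047 = (√(7 + 2*123) + 12219) - 31047 = (√(7 + 246) + 12219) - 31047 = (√253 + 12219) - 31047 = (12219 + √253) - 31047 = -18828 + √253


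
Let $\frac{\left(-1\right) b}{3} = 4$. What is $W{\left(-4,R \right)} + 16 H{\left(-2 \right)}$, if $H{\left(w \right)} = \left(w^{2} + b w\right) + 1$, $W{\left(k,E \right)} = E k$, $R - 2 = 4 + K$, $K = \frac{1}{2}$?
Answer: $438$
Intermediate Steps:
$K = \frac{1}{2} \approx 0.5$
$b = -12$ ($b = \left(-3\right) 4 = -12$)
$R = \frac{13}{2}$ ($R = 2 + \left(4 + \frac{1}{2}\right) = 2 + \frac{9}{2} = \frac{13}{2} \approx 6.5$)
$H{\left(w \right)} = 1 + w^{2} - 12 w$ ($H{\left(w \right)} = \left(w^{2} - 12 w\right) + 1 = 1 + w^{2} - 12 w$)
$W{\left(-4,R \right)} + 16 H{\left(-2 \right)} = \frac{13}{2} \left(-4\right) + 16 \left(1 + \left(-2\right)^{2} - -24\right) = -26 + 16 \left(1 + 4 + 24\right) = -26 + 16 \cdot 29 = -26 + 464 = 438$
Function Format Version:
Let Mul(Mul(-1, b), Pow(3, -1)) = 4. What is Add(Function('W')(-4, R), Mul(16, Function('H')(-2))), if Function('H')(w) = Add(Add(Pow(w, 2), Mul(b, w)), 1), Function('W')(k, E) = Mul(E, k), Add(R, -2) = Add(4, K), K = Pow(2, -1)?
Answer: 438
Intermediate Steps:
K = Rational(1, 2) ≈ 0.50000
b = -12 (b = Mul(-3, 4) = -12)
R = Rational(13, 2) (R = Add(2, Add(4, Rational(1, 2))) = Add(2, Rational(9, 2)) = Rational(13, 2) ≈ 6.5000)
Function('H')(w) = Add(1, Pow(w, 2), Mul(-12, w)) (Function('H')(w) = Add(Add(Pow(w, 2), Mul(-12, w)), 1) = Add(1, Pow(w, 2), Mul(-12, w)))
Add(Function('W')(-4, R), Mul(16, Function('H')(-2))) = Add(Mul(Rational(13, 2), -4), Mul(16, Add(1, Pow(-2, 2), Mul(-12, -2)))) = Add(-26, Mul(16, Add(1, 4, 24))) = Add(-26, Mul(16, 29)) = Add(-26, 464) = 438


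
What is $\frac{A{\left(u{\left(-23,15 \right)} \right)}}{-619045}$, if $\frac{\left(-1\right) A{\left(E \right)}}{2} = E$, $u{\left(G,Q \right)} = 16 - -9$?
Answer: $\frac{10}{123809} \approx 8.077 \cdot 10^{-5}$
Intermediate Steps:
$u{\left(G,Q \right)} = 25$ ($u{\left(G,Q \right)} = 16 + 9 = 25$)
$A{\left(E \right)} = - 2 E$
$\frac{A{\left(u{\left(-23,15 \right)} \right)}}{-619045} = \frac{\left(-2\right) 25}{-619045} = \left(-50\right) \left(- \frac{1}{619045}\right) = \frac{10}{123809}$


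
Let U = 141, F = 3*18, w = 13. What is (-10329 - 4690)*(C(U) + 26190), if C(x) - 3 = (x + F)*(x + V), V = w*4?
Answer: -958632732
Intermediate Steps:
F = 54
V = 52 (V = 13*4 = 52)
C(x) = 3 + (52 + x)*(54 + x) (C(x) = 3 + (x + 54)*(x + 52) = 3 + (54 + x)*(52 + x) = 3 + (52 + x)*(54 + x))
(-10329 - 4690)*(C(U) + 26190) = (-10329 - 4690)*((2811 + 141² + 106*141) + 26190) = -15019*((2811 + 19881 + 14946) + 26190) = -15019*(37638 + 26190) = -15019*63828 = -958632732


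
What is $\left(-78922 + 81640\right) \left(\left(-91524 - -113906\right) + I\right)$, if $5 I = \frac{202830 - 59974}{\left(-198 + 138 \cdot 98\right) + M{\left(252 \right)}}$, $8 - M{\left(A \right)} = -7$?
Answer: $\frac{1352779554396}{22235} \approx 6.084 \cdot 10^{7}$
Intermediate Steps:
$M{\left(A \right)} = 15$ ($M{\left(A \right)} = 8 - -7 = 8 + 7 = 15$)
$I = \frac{142856}{66705}$ ($I = \frac{\left(202830 - 59974\right) \frac{1}{\left(-198 + 138 \cdot 98\right) + 15}}{5} = \frac{142856 \frac{1}{\left(-198 + 13524\right) + 15}}{5} = \frac{142856 \frac{1}{13326 + 15}}{5} = \frac{142856 \cdot \frac{1}{13341}}{5} = \frac{1}{5} \cdot \frac{142856}{13341} = \frac{142856}{66705} \approx 2.1416$)
$\left(-78922 + 81640\right) \left(\left(-91524 - -113906\right) + I\right) = \left(-78922 + 81640\right) \left(\left(-91524 - -113906\right) + \frac{142856}{66705}\right) = 2718 \left(\left(-91524 + 113906\right) + \frac{142856}{66705}\right) = 2718 \left(22382 + \frac{142856}{66705}\right) = 2718 \cdot \frac{1493134166}{66705} = \frac{1352779554396}{22235}$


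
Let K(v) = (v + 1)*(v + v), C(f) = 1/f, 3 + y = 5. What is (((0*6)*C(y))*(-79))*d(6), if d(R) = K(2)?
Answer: 0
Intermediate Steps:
y = 2 (y = -3 + 5 = 2)
C(f) = 1/f
K(v) = 2*v*(1 + v) (K(v) = (1 + v)*(2*v) = 2*v*(1 + v))
d(R) = 12 (d(R) = 2*2*(1 + 2) = 2*2*3 = 12)
(((0*6)*C(y))*(-79))*d(6) = (((0*6)/2)*(-79))*12 = ((0*(½))*(-79))*12 = (0*(-79))*12 = 0*12 = 0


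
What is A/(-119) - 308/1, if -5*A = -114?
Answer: -183374/595 ≈ -308.19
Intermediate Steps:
A = 114/5 (A = -⅕*(-114) = 114/5 ≈ 22.800)
A/(-119) - 308/1 = (114/5)/(-119) - 308/1 = (114/5)*(-1/119) - 308*1 = -114/595 - 308 = -183374/595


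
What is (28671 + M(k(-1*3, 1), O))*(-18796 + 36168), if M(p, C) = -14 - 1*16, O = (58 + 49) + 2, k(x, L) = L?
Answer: 497551452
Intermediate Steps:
O = 109 (O = 107 + 2 = 109)
M(p, C) = -30 (M(p, C) = -14 - 16 = -30)
(28671 + M(k(-1*3, 1), O))*(-18796 + 36168) = (28671 - 30)*(-18796 + 36168) = 28641*17372 = 497551452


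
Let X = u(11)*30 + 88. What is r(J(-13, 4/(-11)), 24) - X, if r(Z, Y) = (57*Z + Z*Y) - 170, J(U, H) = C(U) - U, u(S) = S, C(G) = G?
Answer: -588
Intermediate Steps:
J(U, H) = 0 (J(U, H) = U - U = 0)
r(Z, Y) = -170 + 57*Z + Y*Z (r(Z, Y) = (57*Z + Y*Z) - 170 = -170 + 57*Z + Y*Z)
X = 418 (X = 11*30 + 88 = 330 + 88 = 418)
r(J(-13, 4/(-11)), 24) - X = (-170 + 57*0 + 24*0) - 1*418 = (-170 + 0 + 0) - 418 = -170 - 418 = -588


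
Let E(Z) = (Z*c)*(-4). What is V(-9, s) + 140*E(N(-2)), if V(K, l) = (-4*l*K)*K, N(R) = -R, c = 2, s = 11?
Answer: -5804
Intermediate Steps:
E(Z) = -8*Z (E(Z) = (Z*2)*(-4) = (2*Z)*(-4) = -8*Z)
V(K, l) = -4*l*K**2 (V(K, l) = (-4*K*l)*K = -4*l*K**2)
V(-9, s) + 140*E(N(-2)) = -4*11*(-9)**2 + 140*(-(-8)*(-2)) = -4*11*81 + 140*(-8*2) = -3564 + 140*(-16) = -3564 - 2240 = -5804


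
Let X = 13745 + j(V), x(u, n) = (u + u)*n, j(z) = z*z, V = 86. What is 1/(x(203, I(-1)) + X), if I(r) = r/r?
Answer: 1/21547 ≈ 4.6410e-5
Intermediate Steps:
I(r) = 1
j(z) = z²
x(u, n) = 2*n*u (x(u, n) = (2*u)*n = 2*n*u)
X = 21141 (X = 13745 + 86² = 13745 + 7396 = 21141)
1/(x(203, I(-1)) + X) = 1/(2*1*203 + 21141) = 1/(406 + 21141) = 1/21547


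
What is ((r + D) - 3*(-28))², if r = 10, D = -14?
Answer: 6400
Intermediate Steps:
((r + D) - 3*(-28))² = ((10 - 14) - 3*(-28))² = (-4 + 84)² = 80² = 6400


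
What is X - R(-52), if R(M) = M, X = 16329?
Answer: 16381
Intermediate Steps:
X - R(-52) = 16329 - 1*(-52) = 16329 + 52 = 16381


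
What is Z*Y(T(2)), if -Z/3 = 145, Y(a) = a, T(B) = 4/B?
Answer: -870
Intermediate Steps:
Z = -435 (Z = -3*145 = -435)
Z*Y(T(2)) = -1740/2 = -435*2 = -870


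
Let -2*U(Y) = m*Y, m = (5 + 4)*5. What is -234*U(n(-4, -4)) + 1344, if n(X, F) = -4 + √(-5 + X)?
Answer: -19716 + 15795*I ≈ -19716.0 + 15795.0*I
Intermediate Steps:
m = 45 (m = 9*5 = 45)
U(Y) = -45*Y/2
-234*U(n(-4, -4)) + 1344 = -(-5265)*(-4 + √(-5 - 4)) + 1344 = -(-5265)*(-4 + √(-9)) + 1344 = -(-5265)*(-4 + 3*I) + 1344 = -234*(90 - 135*I/2) + 1344 = (-21060 + 15795*I) + 1344 = -19716 + 15795*I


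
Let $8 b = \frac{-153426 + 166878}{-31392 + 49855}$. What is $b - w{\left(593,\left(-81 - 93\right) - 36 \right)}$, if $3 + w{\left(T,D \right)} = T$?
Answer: $- \frac{21782977}{36926} \approx -589.91$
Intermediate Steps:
$w{\left(T,D \right)} = -3 + T$
$b = \frac{3363}{36926}$ ($b = \frac{\left(-153426 + 166878\right) \frac{1}{-31392 + 49855}}{8} = \frac{13452 \cdot \frac{1}{18463}}{8} = \frac{1}{8} \cdot \frac{13452}{18463} = \frac{3363}{36926} \approx 0.091074$)
$b - w{\left(593,\left(-81 - 93\right) - 36 \right)} = \frac{3363}{36926} - \left(-3 + 593\right) = \frac{3363}{36926} - 590 = - \frac{21782977}{36926}$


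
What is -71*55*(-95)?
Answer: 370975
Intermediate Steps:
-71*55*(-95) = -3905*(-95) = 370975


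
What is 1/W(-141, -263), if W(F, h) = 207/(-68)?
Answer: -68/207 ≈ -0.32850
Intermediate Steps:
W(F, h) = -207/68 (W(F, h) = 207*(-1/68) = -207/68)
1/W(-141, -263) = 1/(-207/68) = -68/207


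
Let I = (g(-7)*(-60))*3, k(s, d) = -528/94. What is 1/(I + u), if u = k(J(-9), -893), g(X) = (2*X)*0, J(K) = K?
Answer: -47/264 ≈ -0.17803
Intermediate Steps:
g(X) = 0
k(s, d) = -264/47 (k(s, d) = -528*1/94 = -264/47)
u = -264/47 ≈ -5.6170
I = 0 (I = (0*(-60))*3 = 0*3 = 0)
1/(I + u) = 1/(0 - 264/47) = 1/(-264/47) = -47/264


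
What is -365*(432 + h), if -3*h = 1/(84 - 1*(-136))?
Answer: -20813687/132 ≈ -1.5768e+5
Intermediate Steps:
h = -1/660 (h = -1/(3*(84 - 1*(-136))) = -1/(3*(84 + 136)) = -⅓/220 = -⅓*1/220 = -1/660 ≈ -0.0015152)
-365*(432 + h) = -365*(432 - 1/660) = -365*285119/660 = -20813687/132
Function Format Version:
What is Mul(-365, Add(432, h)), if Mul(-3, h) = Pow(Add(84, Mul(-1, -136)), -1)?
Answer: Rational(-20813687, 132) ≈ -1.5768e+5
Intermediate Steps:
h = Rational(-1, 660) (h = Mul(Rational(-1, 3), Pow(Add(84, Mul(-1, -136)), -1)) = Mul(Rational(-1, 3), Pow(Add(84, 136), -1)) = Mul(Rational(-1, 3), Pow(220, -1)) = Mul(Rational(-1, 3), Rational(1, 220)) = Rational(-1, 660) ≈ -0.0015152)
Mul(-365, Add(432, h)) = Mul(-365, Add(432, Rational(-1, 660))) = Mul(-365, Rational(285119, 660)) = Rational(-20813687, 132)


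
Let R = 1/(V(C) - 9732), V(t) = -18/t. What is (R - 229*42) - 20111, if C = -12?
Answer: -578556071/19461 ≈ -29729.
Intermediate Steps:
R = -2/19461 (R = 1/(-18/(-12) - 9732) = 1/(-18*(-1/12) - 9732) = 1/(3/2 - 9732) = 1/(-19461/2) = -2/19461 ≈ -0.00010277)
(R - 229*42) - 20111 = (-2/19461 - 229*42) - 20111 = (-2/19461 - 9618) - 20111 = -187175900/19461 - 20111 = -578556071/19461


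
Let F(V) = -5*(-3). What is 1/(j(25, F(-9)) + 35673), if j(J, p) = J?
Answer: 1/35698 ≈ 2.8013e-5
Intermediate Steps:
F(V) = 15
1/(j(25, F(-9)) + 35673) = 1/(25 + 35673) = 1/35698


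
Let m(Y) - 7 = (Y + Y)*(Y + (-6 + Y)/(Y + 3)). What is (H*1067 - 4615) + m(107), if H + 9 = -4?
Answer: 253852/55 ≈ 4615.5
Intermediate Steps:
H = -13 (H = -9 - 4 = -13)
m(Y) = 7 + 2*Y*(Y + (-6 + Y)/(3 + Y)) (m(Y) = 7 + (Y + Y)*(Y + (-6 + Y)/(Y + 3)) = 7 + (2*Y)*(Y + (-6 + Y)/(3 + Y)) = 7 + 2*Y*(Y + (-6 + Y)/(3 + Y)))
(H*1067 - 4615) + m(107) = (-13*1067 - 4615) + (21 - 5*107 + 2*107³ + 8*107²)/(3 + 107) = (-13871 - 4615) + (21 - 535 + 2*1225043 + 8*11449)/110 = -18486 + (21 - 535 + 2450086 + 91592)/110 = -18486 + (1/110)*2541164 = -18486 + 1270582/55 = 253852/55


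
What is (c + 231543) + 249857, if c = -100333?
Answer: 381067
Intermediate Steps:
(c + 231543) + 249857 = (-100333 + 231543) + 249857 = 131210 + 249857 = 381067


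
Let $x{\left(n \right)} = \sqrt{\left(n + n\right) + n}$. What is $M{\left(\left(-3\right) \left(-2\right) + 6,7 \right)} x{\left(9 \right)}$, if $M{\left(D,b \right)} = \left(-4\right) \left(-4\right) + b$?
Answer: $69 \sqrt{3} \approx 119.51$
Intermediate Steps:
$M{\left(D,b \right)} = 16 + b$
$x{\left(n \right)} = \sqrt{3} \sqrt{n}$ ($x{\left(n \right)} = \sqrt{2 n + n} = \sqrt{3 n} = \sqrt{3} \sqrt{n}$)
$M{\left(\left(-3\right) \left(-2\right) + 6,7 \right)} x{\left(9 \right)} = \left(16 + 7\right) \sqrt{3} \sqrt{9} = 23 \sqrt{3} \cdot 3 = 23 \cdot 3 \sqrt{3} = 69 \sqrt{3}$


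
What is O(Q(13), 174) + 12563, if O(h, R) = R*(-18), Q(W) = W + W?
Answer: 9431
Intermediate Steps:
Q(W) = 2*W
O(h, R) = -18*R
O(Q(13), 174) + 12563 = -18*174 + 12563 = -3132 + 12563 = 9431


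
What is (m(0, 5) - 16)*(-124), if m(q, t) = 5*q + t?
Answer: 1364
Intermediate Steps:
m(q, t) = t + 5*q
(m(0, 5) - 16)*(-124) = ((5 + 5*0) - 16)*(-124) = ((5 + 0) - 16)*(-124) = (5 - 16)*(-124) = -11*(-124) = 1364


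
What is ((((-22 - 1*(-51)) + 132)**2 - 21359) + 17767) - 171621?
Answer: -149292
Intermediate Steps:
((((-22 - 1*(-51)) + 132)**2 - 21359) + 17767) - 171621 = ((((-22 + 51) + 132)**2 - 21359) + 17767) - 171621 = (((29 + 132)**2 - 21359) + 17767) - 171621 = ((161**2 - 21359) + 17767) - 171621 = ((25921 - 21359) + 17767) - 171621 = (4562 + 17767) - 171621 = 22329 - 171621 = -149292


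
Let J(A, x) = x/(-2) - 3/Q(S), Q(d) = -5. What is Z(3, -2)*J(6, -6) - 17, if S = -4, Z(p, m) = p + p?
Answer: 23/5 ≈ 4.6000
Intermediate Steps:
Z(p, m) = 2*p
J(A, x) = ⅗ - x/2 (J(A, x) = x/(-2) - 3/(-5) = x*(-½) - 3*(-⅕) = -x/2 + ⅗ = ⅗ - x/2)
Z(3, -2)*J(6, -6) - 17 = (2*3)*(⅗ - ½*(-6)) - 17 = 6*(⅗ + 3) - 17 = 6*(18/5) - 17 = 108/5 - 17 = 23/5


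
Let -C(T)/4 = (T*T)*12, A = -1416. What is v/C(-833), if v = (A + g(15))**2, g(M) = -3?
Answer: -671187/11102224 ≈ -0.060455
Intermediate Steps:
C(T) = -48*T**2 (C(T) = -4*T*T*12 = -4*T**2*12 = -48*T**2)
v = 2013561 (v = (-1416 - 3)**2 = (-1419)**2 = 2013561)
v/C(-833) = 2013561/((-48*(-833)**2)) = 2013561/((-48*693889)) = 2013561/(-33306672) = 2013561*(-1/33306672) = -671187/11102224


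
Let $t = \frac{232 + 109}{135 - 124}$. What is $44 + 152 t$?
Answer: $4756$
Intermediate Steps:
$t = 31$ ($t = \frac{341}{11} = 341 \cdot \frac{1}{11} = 31$)
$44 + 152 t = 44 + 152 \cdot 31 = 44 + 4712 = 4756$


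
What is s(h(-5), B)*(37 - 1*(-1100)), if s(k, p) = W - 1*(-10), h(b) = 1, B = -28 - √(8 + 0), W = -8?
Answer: 2274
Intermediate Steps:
B = -28 - 2*√2 (B = -28 - √8 = -28 - 2*√2 ≈ -30.828)
s(k, p) = 2 (s(k, p) = -8 - 1*(-10) = -8 + 10 = 2)
s(h(-5), B)*(37 - 1*(-1100)) = 2*(37 - 1*(-1100)) = 2*(37 + 1100) = 2*1137 = 2274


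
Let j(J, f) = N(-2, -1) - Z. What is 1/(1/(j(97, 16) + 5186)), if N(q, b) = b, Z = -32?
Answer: 5217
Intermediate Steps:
j(J, f) = 31 (j(J, f) = -1 - 1*(-32) = -1 + 32 = 31)
1/(1/(j(97, 16) + 5186)) = 1/(1/(31 + 5186)) = 1/(1/5217) = 5217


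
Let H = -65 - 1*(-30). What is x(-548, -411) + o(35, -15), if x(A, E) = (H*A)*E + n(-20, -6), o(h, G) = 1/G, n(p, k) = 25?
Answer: -118244326/15 ≈ -7.8830e+6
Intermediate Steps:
H = -35 (H = -65 + 30 = -35)
x(A, E) = 25 - 35*A*E (x(A, E) = (-35*A)*E + 25 = -35*A*E + 25 = 25 - 35*A*E)
x(-548, -411) + o(35, -15) = (25 - 35*(-548)*(-411)) + 1/(-15) = (25 - 7882980) - 1/15 = -7882955 - 1/15 = -118244326/15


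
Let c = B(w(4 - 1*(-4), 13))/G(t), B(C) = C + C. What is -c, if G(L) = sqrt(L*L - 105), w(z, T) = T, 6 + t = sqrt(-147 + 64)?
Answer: -26/sqrt(-105 + (-6 + I*sqrt(83))**2) ≈ -0.58284 - 1.8085*I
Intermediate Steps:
t = -6 + I*sqrt(83) (t = -6 + sqrt(-147 + 64) = -6 + sqrt(-83) = -6 + I*sqrt(83) ≈ -6.0 + 9.1104*I)
G(L) = sqrt(-105 + L**2) (G(L) = sqrt(L**2 - 105) = sqrt(-105 + L**2))
B(C) = 2*C
c = 26/sqrt(-105 + (-6 + I*sqrt(83))**2) (c = (2*13)/(sqrt(-105 + (-6 + I*sqrt(83))**2)) = 26/sqrt(-105 + (-6 + I*sqrt(83))**2) ≈ 0.58284 + 1.8085*I)
-c = -26/sqrt(-105 + (-6 + I*sqrt(83))**2)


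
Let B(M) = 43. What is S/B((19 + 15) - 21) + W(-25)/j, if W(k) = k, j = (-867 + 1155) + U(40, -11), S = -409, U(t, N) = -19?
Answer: -111096/11567 ≈ -9.6046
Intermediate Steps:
j = 269 (j = (-867 + 1155) - 19 = 288 - 19 = 269)
S/B((19 + 15) - 21) + W(-25)/j = -409/43 - 25/269 = -111096/11567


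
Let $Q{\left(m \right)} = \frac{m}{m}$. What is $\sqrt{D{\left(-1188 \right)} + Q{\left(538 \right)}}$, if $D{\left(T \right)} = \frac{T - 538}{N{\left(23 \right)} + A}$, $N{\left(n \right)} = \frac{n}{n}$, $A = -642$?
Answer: $\frac{3 \sqrt{168583}}{641} \approx 1.9216$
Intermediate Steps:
$N{\left(n \right)} = 1$
$D{\left(T \right)} = \frac{538}{641} - \frac{T}{641}$ ($D{\left(T \right)} = \frac{T - 538}{1 - 642} = \frac{-538 + T}{-641} = \left(-538 + T\right) \left(- \frac{1}{641}\right) = \frac{538}{641} - \frac{T}{641}$)
$Q{\left(m \right)} = 1$
$\sqrt{D{\left(-1188 \right)} + Q{\left(538 \right)}} = \sqrt{\left(\frac{538}{641} - - \frac{1188}{641}\right) + 1} = \sqrt{\left(\frac{538}{641} + \frac{1188}{641}\right) + 1} = \sqrt{\frac{1726}{641} + 1} = \sqrt{\frac{2367}{641}} = \frac{3 \sqrt{168583}}{641}$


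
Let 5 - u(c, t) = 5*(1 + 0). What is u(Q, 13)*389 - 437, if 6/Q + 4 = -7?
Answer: -437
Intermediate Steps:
Q = -6/11 (Q = 6/(-4 - 7) = 6/(-11) = 6*(-1/11) = -6/11 ≈ -0.54545)
u(c, t) = 0 (u(c, t) = 5 - 5*(1 + 0) = 5 - 5 = 0)
u(Q, 13)*389 - 437 = 0*389 - 437 = 0 - 437 = -437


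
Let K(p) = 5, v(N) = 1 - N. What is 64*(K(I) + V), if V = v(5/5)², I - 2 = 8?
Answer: 320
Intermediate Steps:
I = 10 (I = 2 + 8 = 10)
V = 0 (V = (1 - 5/5)² = (1 - 1*1)² = (1 - 1)² = 0² = 0)
64*(K(I) + V) = 64*(5 + 0) = 64*5 = 320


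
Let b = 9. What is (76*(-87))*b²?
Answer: -535572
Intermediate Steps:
(76*(-87))*b² = (76*(-87))*9² = -6612*81 = -535572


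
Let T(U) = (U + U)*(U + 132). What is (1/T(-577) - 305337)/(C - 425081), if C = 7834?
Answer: 156799709609/214268851910 ≈ 0.73179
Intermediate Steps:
T(U) = 2*U*(132 + U) (T(U) = (2*U)*(132 + U) = 2*U*(132 + U))
(1/T(-577) - 305337)/(C - 425081) = (1/(2*(-577)*(132 - 577)) - 305337)/(7834 - 425081) = (1/(2*(-577)*(-445)) - 305337)/(-417247) = (1/513530 - 305337)*(-1/417247) = -156799709609/513530*(-1/417247) = 156799709609/214268851910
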